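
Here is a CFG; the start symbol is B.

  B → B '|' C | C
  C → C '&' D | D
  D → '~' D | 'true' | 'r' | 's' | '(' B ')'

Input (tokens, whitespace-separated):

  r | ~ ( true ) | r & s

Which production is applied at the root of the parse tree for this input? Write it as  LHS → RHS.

[B [B [B [C [D r]]] | [C [D ~ [D ( [B [C [D true]]] )]]]] | [C [C [D r]] & [D s]]]

B → B '|' C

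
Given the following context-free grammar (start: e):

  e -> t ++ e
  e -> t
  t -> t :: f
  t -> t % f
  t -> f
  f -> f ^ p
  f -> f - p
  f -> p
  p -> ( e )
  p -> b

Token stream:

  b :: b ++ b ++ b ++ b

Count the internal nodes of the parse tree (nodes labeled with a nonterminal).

[e [t [t [f [p b]]] :: [f [p b]]] ++ [e [t [f [p b]]] ++ [e [t [f [p b]]] ++ [e [t [f [p b]]]]]]]

19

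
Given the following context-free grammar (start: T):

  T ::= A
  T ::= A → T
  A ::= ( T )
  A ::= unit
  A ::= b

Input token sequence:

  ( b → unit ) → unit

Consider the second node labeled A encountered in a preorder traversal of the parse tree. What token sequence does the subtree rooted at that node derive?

[T [A ( [T [A b] → [T [A unit]]] )] → [T [A unit]]]

b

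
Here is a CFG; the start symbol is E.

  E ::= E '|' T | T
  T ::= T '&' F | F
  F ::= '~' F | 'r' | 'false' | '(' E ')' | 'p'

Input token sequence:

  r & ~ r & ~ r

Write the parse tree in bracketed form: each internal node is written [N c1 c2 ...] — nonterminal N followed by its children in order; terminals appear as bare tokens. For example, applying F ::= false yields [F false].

[E [T [T [T [F r]] & [F ~ [F r]]] & [F ~ [F r]]]]

E
T
T & F
T & F & F
F & F & F
r & F & F
r & ~ F & F
r & ~ r & F
r & ~ r & ~ F
r & ~ r & ~ r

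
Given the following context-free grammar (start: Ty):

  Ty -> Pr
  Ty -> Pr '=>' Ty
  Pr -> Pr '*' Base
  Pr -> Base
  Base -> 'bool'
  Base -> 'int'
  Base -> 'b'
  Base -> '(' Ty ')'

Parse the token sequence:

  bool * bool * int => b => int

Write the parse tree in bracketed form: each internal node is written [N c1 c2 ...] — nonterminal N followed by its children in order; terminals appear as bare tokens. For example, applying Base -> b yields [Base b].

Ty
Pr => Ty
Pr * Base => Ty
Pr * Base * Base => Ty
Base * Base * Base => Ty
bool * Base * Base => Ty
bool * bool * Base => Ty
bool * bool * int => Ty
bool * bool * int => Pr => Ty
bool * bool * int => Base => Ty
bool * bool * int => b => Ty
bool * bool * int => b => Pr
bool * bool * int => b => Base
bool * bool * int => b => int

[Ty [Pr [Pr [Pr [Base bool]] * [Base bool]] * [Base int]] => [Ty [Pr [Base b]] => [Ty [Pr [Base int]]]]]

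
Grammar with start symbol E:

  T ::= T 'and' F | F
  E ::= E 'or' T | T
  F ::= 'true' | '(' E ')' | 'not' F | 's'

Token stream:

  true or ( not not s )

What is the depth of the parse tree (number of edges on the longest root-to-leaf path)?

[E [E [T [F true]]] or [T [F ( [E [T [F not [F not [F s]]]]] )]]]

8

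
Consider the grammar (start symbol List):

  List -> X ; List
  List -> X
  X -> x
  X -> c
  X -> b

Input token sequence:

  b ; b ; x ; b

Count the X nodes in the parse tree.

[List [X b] ; [List [X b] ; [List [X x] ; [List [X b]]]]]

4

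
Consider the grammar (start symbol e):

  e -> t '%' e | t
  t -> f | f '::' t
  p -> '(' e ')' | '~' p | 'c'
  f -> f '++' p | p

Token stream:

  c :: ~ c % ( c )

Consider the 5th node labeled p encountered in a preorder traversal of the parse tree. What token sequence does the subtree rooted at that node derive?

[e [t [f [p c]] :: [t [f [p ~ [p c]]]]] % [e [t [f [p ( [e [t [f [p c]]]] )]]]]]

c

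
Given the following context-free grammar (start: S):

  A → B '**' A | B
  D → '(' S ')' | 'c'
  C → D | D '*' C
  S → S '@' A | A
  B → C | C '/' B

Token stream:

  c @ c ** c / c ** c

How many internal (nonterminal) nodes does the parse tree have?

21

[S [S [A [B [C [D c]]]]] @ [A [B [C [D c]]] ** [A [B [C [D c]] / [B [C [D c]]]] ** [A [B [C [D c]]]]]]]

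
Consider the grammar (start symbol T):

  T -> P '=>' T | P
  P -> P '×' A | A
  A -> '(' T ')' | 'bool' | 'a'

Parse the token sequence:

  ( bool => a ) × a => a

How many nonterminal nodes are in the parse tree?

[T [P [P [A ( [T [P [A bool]] => [T [P [A a]]]] )]] × [A a]] => [T [P [A a]]]]

14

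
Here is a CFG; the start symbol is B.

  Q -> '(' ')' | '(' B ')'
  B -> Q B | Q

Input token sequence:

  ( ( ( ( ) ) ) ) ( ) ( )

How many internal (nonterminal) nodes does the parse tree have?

12

[B [Q ( [B [Q ( [B [Q ( [B [Q ( )]] )]] )]] )] [B [Q ( )] [B [Q ( )]]]]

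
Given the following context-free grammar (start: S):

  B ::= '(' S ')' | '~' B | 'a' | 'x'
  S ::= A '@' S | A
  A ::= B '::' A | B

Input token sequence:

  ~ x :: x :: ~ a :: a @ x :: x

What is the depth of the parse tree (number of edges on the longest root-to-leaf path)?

6

[S [A [B ~ [B x]] :: [A [B x] :: [A [B ~ [B a]] :: [A [B a]]]]] @ [S [A [B x] :: [A [B x]]]]]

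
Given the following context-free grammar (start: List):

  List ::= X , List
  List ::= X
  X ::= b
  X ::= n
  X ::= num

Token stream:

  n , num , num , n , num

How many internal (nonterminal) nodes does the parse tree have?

[List [X n] , [List [X num] , [List [X num] , [List [X n] , [List [X num]]]]]]

10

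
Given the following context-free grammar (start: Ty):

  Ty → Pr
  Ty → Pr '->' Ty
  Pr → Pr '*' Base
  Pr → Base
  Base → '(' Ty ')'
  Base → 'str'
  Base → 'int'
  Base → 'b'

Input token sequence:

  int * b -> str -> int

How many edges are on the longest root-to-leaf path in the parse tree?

[Ty [Pr [Pr [Base int]] * [Base b]] -> [Ty [Pr [Base str]] -> [Ty [Pr [Base int]]]]]

5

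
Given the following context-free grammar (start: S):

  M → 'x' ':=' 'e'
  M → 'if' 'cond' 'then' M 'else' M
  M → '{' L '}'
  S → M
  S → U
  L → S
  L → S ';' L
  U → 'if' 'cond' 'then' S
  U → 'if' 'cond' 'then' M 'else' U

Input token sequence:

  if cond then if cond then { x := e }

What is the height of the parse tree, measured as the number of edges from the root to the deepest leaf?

[S [U if cond then [S [U if cond then [S [M { [L [S [M x := e]]] }]]]]]]

9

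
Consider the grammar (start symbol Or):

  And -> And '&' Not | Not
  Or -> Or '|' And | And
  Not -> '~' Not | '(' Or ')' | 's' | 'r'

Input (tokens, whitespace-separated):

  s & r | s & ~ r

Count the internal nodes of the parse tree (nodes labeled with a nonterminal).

11

[Or [Or [And [And [Not s]] & [Not r]]] | [And [And [Not s]] & [Not ~ [Not r]]]]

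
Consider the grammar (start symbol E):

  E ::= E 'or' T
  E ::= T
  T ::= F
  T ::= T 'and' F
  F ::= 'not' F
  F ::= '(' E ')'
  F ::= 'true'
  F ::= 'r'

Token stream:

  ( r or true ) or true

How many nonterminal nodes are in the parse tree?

12

[E [E [T [F ( [E [E [T [F r]]] or [T [F true]]] )]]] or [T [F true]]]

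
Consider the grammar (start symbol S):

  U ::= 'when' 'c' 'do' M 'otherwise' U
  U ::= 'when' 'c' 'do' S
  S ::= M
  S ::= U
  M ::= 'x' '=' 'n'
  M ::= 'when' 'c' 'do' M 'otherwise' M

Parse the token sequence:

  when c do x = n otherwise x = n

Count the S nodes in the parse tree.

[S [M when c do [M x = n] otherwise [M x = n]]]

1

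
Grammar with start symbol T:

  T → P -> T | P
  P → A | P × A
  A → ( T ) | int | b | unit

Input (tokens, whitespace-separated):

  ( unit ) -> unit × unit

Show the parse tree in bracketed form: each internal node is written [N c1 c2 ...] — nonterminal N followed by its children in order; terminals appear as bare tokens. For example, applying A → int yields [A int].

T
P -> T
A -> T
( T ) -> T
( P ) -> T
( A ) -> T
( unit ) -> T
( unit ) -> P
( unit ) -> P × A
( unit ) -> A × A
( unit ) -> unit × A
( unit ) -> unit × unit

[T [P [A ( [T [P [A unit]]] )]] -> [T [P [P [A unit]] × [A unit]]]]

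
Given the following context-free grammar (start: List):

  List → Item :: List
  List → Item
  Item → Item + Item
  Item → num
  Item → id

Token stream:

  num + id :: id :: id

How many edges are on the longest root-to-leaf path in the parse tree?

4

[List [Item [Item num] + [Item id]] :: [List [Item id] :: [List [Item id]]]]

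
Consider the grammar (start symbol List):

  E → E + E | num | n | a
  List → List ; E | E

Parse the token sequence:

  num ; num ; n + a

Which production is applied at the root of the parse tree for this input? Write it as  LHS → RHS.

[List [List [List [E num]] ; [E num]] ; [E [E n] + [E a]]]

List → List ; E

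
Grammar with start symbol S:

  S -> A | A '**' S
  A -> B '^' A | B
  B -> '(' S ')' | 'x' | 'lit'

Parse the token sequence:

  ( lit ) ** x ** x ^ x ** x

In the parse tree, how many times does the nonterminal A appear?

6

[S [A [B ( [S [A [B lit]]] )]] ** [S [A [B x]] ** [S [A [B x] ^ [A [B x]]] ** [S [A [B x]]]]]]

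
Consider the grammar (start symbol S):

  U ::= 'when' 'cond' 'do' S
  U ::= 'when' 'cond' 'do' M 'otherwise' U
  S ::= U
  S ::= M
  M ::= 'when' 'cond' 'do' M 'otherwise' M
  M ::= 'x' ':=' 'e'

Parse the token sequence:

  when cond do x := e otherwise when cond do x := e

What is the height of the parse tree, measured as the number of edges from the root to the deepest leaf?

[S [U when cond do [M x := e] otherwise [U when cond do [S [M x := e]]]]]

5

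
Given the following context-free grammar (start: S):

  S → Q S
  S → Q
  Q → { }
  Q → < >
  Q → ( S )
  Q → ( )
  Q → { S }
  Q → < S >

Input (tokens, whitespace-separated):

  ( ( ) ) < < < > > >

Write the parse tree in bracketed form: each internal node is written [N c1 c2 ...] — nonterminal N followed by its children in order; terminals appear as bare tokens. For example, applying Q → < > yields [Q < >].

[S [Q ( [S [Q ( )]] )] [S [Q < [S [Q < [S [Q < >]] >]] >]]]

S
Q S
( S ) S
( Q ) S
( ( ) ) S
( ( ) ) Q
( ( ) ) < S >
( ( ) ) < Q >
( ( ) ) < < S > >
( ( ) ) < < Q > >
( ( ) ) < < < > > >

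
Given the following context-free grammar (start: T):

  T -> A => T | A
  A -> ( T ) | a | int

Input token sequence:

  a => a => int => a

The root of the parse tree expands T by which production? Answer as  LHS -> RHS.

[T [A a] => [T [A a] => [T [A int] => [T [A a]]]]]

T -> A => T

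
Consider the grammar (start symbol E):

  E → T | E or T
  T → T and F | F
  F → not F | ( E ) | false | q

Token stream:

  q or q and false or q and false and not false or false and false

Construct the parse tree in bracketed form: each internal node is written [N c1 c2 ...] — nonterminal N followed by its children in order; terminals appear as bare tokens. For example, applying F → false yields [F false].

[E [E [E [E [T [F q]]] or [T [T [F q]] and [F false]]] or [T [T [T [F q]] and [F false]] and [F not [F false]]]] or [T [T [F false]] and [F false]]]

E
E or T
E or T or T
E or T or T or T
T or T or T or T
F or T or T or T
q or T or T or T
q or T and F or T or T
q or F and F or T or T
q or q and F or T or T
q or q and false or T or T
q or q and false or T and F or T
q or q and false or T and F and F or T
q or q and false or F and F and F or T
q or q and false or q and F and F or T
q or q and false or q and false and F or T
q or q and false or q and false and not F or T
q or q and false or q and false and not false or T
q or q and false or q and false and not false or T and F
q or q and false or q and false and not false or F and F
q or q and false or q and false and not false or false and F
q or q and false or q and false and not false or false and false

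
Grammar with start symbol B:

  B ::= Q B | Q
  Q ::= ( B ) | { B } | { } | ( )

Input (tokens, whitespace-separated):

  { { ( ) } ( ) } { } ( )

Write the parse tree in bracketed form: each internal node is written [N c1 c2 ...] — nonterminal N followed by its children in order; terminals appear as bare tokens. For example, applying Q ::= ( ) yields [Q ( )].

[B [Q { [B [Q { [B [Q ( )]] }] [B [Q ( )]]] }] [B [Q { }] [B [Q ( )]]]]

B
Q B
{ B } B
{ Q B } B
{ { B } B } B
{ { Q } B } B
{ { ( ) } B } B
{ { ( ) } Q } B
{ { ( ) } ( ) } B
{ { ( ) } ( ) } Q B
{ { ( ) } ( ) } { } B
{ { ( ) } ( ) } { } Q
{ { ( ) } ( ) } { } ( )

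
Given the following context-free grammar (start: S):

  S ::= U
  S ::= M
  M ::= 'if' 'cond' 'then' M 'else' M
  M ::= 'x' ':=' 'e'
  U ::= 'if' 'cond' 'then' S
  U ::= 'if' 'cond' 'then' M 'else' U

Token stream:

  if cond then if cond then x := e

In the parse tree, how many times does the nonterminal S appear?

3

[S [U if cond then [S [U if cond then [S [M x := e]]]]]]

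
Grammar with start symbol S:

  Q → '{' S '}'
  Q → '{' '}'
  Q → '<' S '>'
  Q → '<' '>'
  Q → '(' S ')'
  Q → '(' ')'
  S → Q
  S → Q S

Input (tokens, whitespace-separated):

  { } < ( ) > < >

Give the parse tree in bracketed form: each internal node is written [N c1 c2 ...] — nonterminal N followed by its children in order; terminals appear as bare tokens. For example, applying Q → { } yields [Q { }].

[S [Q { }] [S [Q < [S [Q ( )]] >] [S [Q < >]]]]

S
Q S
{ } S
{ } Q S
{ } < S > S
{ } < Q > S
{ } < ( ) > S
{ } < ( ) > Q
{ } < ( ) > < >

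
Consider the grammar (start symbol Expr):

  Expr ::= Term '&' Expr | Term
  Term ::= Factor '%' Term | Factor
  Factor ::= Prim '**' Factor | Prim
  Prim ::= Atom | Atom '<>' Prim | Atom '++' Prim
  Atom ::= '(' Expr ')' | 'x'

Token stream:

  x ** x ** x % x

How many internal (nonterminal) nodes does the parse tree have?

[Expr [Term [Factor [Prim [Atom x]] ** [Factor [Prim [Atom x]] ** [Factor [Prim [Atom x]]]]] % [Term [Factor [Prim [Atom x]]]]]]

15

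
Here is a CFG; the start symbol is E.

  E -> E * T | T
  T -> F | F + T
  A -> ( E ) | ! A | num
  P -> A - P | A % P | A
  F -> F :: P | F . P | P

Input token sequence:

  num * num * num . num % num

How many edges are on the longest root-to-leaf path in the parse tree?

[E [E [E [T [F [P [A num]]]]] * [T [F [P [A num]]]]] * [T [F [F [P [A num]]] . [P [A num] % [P [A num]]]]]]

7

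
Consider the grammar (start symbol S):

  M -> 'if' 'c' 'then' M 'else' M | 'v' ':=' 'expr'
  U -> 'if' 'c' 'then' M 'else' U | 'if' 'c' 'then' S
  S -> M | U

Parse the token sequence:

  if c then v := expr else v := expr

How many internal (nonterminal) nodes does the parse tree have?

4

[S [M if c then [M v := expr] else [M v := expr]]]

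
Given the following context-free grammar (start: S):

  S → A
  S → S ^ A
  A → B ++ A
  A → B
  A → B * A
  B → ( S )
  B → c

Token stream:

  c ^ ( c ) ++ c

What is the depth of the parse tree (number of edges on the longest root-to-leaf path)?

6

[S [S [A [B c]]] ^ [A [B ( [S [A [B c]]] )] ++ [A [B c]]]]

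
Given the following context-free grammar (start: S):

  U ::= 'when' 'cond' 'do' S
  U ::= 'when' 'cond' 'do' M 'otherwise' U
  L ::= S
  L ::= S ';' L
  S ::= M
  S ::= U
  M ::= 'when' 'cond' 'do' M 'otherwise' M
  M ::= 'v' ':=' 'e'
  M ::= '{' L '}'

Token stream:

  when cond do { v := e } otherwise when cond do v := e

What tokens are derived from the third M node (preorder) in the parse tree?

v := e

[S [U when cond do [M { [L [S [M v := e]]] }] otherwise [U when cond do [S [M v := e]]]]]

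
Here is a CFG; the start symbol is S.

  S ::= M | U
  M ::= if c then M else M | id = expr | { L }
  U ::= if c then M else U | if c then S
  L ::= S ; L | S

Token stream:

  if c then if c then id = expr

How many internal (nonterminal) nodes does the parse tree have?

[S [U if c then [S [U if c then [S [M id = expr]]]]]]

6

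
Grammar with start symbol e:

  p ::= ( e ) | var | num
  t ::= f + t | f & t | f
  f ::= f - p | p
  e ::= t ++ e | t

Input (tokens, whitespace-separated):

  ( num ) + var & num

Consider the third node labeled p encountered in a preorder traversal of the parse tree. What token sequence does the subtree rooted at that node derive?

[e [t [f [p ( [e [t [f [p num]]]] )]] + [t [f [p var]] & [t [f [p num]]]]]]

var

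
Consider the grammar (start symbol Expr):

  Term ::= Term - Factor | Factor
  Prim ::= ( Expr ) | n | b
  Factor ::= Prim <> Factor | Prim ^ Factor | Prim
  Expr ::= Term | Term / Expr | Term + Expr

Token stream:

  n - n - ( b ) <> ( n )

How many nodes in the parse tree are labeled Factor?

6

[Expr [Term [Term [Term [Factor [Prim n]]] - [Factor [Prim n]]] - [Factor [Prim ( [Expr [Term [Factor [Prim b]]]] )] <> [Factor [Prim ( [Expr [Term [Factor [Prim n]]]] )]]]]]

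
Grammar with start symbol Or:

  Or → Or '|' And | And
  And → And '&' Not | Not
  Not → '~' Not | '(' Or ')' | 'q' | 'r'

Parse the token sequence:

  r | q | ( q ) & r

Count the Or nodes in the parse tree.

4

[Or [Or [Or [And [Not r]]] | [And [Not q]]] | [And [And [Not ( [Or [And [Not q]]] )]] & [Not r]]]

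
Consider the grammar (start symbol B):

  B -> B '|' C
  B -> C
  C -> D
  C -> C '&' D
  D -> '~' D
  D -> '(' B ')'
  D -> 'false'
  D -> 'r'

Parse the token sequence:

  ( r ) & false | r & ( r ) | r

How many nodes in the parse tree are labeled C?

7

[B [B [B [C [C [D ( [B [C [D r]]] )]] & [D false]]] | [C [C [D r]] & [D ( [B [C [D r]]] )]]] | [C [D r]]]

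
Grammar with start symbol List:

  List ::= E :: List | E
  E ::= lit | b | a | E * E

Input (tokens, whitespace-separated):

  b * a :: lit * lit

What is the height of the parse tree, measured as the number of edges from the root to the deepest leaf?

[List [E [E b] * [E a]] :: [List [E [E lit] * [E lit]]]]

4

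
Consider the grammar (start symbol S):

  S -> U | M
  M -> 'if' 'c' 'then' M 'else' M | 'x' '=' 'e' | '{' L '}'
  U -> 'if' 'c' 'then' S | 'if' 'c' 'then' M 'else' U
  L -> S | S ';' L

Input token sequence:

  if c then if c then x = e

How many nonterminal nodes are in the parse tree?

6

[S [U if c then [S [U if c then [S [M x = e]]]]]]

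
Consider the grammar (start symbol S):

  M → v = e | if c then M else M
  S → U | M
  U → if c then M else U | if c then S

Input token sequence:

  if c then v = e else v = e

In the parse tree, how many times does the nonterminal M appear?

3

[S [M if c then [M v = e] else [M v = e]]]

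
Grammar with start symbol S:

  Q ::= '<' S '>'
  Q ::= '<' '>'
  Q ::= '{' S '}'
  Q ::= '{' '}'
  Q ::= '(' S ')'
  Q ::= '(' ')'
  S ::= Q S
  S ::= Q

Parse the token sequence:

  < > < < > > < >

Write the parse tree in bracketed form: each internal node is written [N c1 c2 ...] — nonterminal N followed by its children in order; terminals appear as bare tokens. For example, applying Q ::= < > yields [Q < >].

[S [Q < >] [S [Q < [S [Q < >]] >] [S [Q < >]]]]

S
Q S
< > S
< > Q S
< > < S > S
< > < Q > S
< > < < > > S
< > < < > > Q
< > < < > > < >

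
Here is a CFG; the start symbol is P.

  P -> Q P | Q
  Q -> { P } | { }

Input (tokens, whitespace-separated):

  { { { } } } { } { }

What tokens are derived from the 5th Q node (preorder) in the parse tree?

{ }

[P [Q { [P [Q { [P [Q { }]] }]] }] [P [Q { }] [P [Q { }]]]]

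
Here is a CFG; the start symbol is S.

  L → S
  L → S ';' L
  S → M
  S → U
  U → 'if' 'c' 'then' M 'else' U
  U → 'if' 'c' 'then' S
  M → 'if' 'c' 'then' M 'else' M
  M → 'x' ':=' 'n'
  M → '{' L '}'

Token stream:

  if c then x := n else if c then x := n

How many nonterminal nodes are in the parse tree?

[S [U if c then [M x := n] else [U if c then [S [M x := n]]]]]

6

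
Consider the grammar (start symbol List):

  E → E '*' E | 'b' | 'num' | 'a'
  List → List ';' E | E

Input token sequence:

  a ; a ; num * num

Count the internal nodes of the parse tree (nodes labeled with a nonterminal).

[List [List [List [E a]] ; [E a]] ; [E [E num] * [E num]]]

8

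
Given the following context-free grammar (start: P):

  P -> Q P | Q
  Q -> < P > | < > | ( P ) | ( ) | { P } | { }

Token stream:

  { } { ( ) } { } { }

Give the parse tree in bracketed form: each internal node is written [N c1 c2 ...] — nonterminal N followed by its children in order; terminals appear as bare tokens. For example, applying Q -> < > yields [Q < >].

P
Q P
{ } P
{ } Q P
{ } { P } P
{ } { Q } P
{ } { ( ) } P
{ } { ( ) } Q P
{ } { ( ) } { } P
{ } { ( ) } { } Q
{ } { ( ) } { } { }

[P [Q { }] [P [Q { [P [Q ( )]] }] [P [Q { }] [P [Q { }]]]]]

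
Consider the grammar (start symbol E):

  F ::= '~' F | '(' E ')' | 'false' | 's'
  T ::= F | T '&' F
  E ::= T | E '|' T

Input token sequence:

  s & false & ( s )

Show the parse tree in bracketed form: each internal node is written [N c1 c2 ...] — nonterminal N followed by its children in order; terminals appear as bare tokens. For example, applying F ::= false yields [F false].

E
T
T & F
T & F & F
F & F & F
s & F & F
s & false & F
s & false & ( E )
s & false & ( T )
s & false & ( F )
s & false & ( s )

[E [T [T [T [F s]] & [F false]] & [F ( [E [T [F s]]] )]]]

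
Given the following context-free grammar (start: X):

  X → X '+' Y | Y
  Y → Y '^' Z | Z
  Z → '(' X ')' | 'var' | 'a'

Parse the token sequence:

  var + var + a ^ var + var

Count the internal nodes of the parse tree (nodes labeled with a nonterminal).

[X [X [X [X [Y [Z var]]] + [Y [Z var]]] + [Y [Y [Z a]] ^ [Z var]]] + [Y [Z var]]]

14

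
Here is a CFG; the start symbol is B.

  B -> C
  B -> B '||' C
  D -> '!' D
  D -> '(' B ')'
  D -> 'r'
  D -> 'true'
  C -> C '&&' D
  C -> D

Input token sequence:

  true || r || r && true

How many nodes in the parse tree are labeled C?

[B [B [B [C [D true]]] || [C [D r]]] || [C [C [D r]] && [D true]]]

4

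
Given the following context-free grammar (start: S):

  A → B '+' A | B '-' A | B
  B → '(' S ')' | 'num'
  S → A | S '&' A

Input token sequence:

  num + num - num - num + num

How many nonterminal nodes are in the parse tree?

[S [A [B num] + [A [B num] - [A [B num] - [A [B num] + [A [B num]]]]]]]

11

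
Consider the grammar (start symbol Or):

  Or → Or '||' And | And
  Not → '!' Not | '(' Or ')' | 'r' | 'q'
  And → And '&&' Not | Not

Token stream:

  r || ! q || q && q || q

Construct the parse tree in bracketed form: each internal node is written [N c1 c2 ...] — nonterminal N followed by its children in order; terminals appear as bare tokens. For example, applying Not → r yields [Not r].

[Or [Or [Or [Or [And [Not r]]] || [And [Not ! [Not q]]]] || [And [And [Not q]] && [Not q]]] || [And [Not q]]]

Or
Or || And
Or || And || And
Or || And || And || And
And || And || And || And
Not || And || And || And
r || And || And || And
r || Not || And || And
r || ! Not || And || And
r || ! q || And || And
r || ! q || And && Not || And
r || ! q || Not && Not || And
r || ! q || q && Not || And
r || ! q || q && q || And
r || ! q || q && q || Not
r || ! q || q && q || q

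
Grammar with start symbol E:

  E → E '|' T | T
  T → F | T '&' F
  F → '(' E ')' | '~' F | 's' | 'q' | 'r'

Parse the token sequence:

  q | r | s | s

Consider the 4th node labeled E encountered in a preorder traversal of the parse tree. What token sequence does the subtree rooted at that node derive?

q

[E [E [E [E [T [F q]]] | [T [F r]]] | [T [F s]]] | [T [F s]]]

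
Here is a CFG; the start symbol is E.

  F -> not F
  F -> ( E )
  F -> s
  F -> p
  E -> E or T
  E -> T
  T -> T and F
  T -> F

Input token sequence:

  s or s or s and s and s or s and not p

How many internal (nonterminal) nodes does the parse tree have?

19

[E [E [E [E [T [F s]]] or [T [F s]]] or [T [T [T [F s]] and [F s]] and [F s]]] or [T [T [F s]] and [F not [F p]]]]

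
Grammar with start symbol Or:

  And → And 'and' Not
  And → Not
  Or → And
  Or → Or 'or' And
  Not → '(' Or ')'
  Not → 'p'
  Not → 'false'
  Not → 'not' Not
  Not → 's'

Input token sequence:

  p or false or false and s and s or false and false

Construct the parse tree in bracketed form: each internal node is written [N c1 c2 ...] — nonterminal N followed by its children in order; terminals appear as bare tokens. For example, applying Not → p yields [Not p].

[Or [Or [Or [Or [And [Not p]]] or [And [Not false]]] or [And [And [And [Not false]] and [Not s]] and [Not s]]] or [And [And [Not false]] and [Not false]]]

Or
Or or And
Or or And or And
Or or And or And or And
And or And or And or And
Not or And or And or And
p or And or And or And
p or Not or And or And
p or false or And or And
p or false or And and Not or And
p or false or And and Not and Not or And
p or false or Not and Not and Not or And
p or false or false and Not and Not or And
p or false or false and s and Not or And
p or false or false and s and s or And
p or false or false and s and s or And and Not
p or false or false and s and s or Not and Not
p or false or false and s and s or false and Not
p or false or false and s and s or false and false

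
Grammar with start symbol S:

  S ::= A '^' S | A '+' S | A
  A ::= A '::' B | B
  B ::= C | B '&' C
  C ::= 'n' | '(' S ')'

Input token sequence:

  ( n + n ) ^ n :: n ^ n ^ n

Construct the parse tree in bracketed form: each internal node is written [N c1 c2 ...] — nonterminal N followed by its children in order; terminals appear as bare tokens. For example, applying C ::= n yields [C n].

[S [A [B [C ( [S [A [B [C n]]] + [S [A [B [C n]]]]] )]]] ^ [S [A [A [B [C n]]] :: [B [C n]]] ^ [S [A [B [C n]]] ^ [S [A [B [C n]]]]]]]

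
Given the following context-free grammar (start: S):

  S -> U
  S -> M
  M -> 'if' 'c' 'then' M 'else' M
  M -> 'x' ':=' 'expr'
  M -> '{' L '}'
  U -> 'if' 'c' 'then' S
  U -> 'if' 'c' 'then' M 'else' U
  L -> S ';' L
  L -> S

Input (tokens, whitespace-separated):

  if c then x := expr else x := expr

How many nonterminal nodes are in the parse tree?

4

[S [M if c then [M x := expr] else [M x := expr]]]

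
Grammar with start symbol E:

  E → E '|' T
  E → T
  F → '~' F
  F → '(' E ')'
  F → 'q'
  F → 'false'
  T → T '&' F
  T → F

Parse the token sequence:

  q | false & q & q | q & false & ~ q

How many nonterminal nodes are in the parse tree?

18

[E [E [E [T [F q]]] | [T [T [T [F false]] & [F q]] & [F q]]] | [T [T [T [F q]] & [F false]] & [F ~ [F q]]]]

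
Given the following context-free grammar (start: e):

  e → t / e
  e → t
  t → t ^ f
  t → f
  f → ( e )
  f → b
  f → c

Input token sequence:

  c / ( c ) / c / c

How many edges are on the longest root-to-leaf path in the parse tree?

[e [t [f c]] / [e [t [f ( [e [t [f c]]] )]] / [e [t [f c]] / [e [t [f c]]]]]]

7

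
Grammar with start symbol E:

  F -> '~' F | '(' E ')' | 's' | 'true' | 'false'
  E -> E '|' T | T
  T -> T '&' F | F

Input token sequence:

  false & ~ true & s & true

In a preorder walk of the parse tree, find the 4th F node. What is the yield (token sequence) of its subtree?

s

[E [T [T [T [T [F false]] & [F ~ [F true]]] & [F s]] & [F true]]]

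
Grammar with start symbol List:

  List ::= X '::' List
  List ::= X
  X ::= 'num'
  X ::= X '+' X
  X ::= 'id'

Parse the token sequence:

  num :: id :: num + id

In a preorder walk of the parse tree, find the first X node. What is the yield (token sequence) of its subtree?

[List [X num] :: [List [X id] :: [List [X [X num] + [X id]]]]]

num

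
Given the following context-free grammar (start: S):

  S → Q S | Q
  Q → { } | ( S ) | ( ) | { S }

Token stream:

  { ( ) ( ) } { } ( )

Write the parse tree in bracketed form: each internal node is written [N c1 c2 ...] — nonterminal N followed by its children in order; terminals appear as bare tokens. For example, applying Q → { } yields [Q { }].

S
Q S
{ S } S
{ Q S } S
{ ( ) S } S
{ ( ) Q } S
{ ( ) ( ) } S
{ ( ) ( ) } Q S
{ ( ) ( ) } { } S
{ ( ) ( ) } { } Q
{ ( ) ( ) } { } ( )

[S [Q { [S [Q ( )] [S [Q ( )]]] }] [S [Q { }] [S [Q ( )]]]]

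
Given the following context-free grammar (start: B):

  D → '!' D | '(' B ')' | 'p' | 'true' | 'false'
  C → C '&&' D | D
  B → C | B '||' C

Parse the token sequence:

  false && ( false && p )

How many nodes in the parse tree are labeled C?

[B [C [C [D false]] && [D ( [B [C [C [D false]] && [D p]]] )]]]

4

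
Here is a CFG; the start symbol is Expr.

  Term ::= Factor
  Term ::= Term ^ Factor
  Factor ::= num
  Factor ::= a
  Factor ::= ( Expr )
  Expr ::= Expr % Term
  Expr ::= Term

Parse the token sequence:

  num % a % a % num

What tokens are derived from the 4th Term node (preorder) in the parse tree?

num

[Expr [Expr [Expr [Expr [Term [Factor num]]] % [Term [Factor a]]] % [Term [Factor a]]] % [Term [Factor num]]]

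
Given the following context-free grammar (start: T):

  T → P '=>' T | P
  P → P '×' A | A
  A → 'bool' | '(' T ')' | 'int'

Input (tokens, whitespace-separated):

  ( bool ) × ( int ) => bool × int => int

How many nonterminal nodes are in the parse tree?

19

[T [P [P [A ( [T [P [A bool]]] )]] × [A ( [T [P [A int]]] )]] => [T [P [P [A bool]] × [A int]] => [T [P [A int]]]]]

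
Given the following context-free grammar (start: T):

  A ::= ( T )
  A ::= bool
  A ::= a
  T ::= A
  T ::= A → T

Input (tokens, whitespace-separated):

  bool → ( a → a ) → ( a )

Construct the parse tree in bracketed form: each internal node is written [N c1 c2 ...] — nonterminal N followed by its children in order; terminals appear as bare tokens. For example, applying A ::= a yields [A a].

[T [A bool] → [T [A ( [T [A a] → [T [A a]]] )] → [T [A ( [T [A a]] )]]]]

T
A → T
bool → T
bool → A → T
bool → ( T ) → T
bool → ( A → T ) → T
bool → ( a → T ) → T
bool → ( a → A ) → T
bool → ( a → a ) → T
bool → ( a → a ) → A
bool → ( a → a ) → ( T )
bool → ( a → a ) → ( A )
bool → ( a → a ) → ( a )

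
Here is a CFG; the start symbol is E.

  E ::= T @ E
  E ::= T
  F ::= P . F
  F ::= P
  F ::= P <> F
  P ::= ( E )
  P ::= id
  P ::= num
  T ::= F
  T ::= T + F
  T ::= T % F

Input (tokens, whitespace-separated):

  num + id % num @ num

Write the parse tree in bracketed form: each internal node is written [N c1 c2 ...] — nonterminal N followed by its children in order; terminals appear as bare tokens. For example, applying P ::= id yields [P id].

E
T @ E
T % F @ E
T + F % F @ E
F + F % F @ E
P + F % F @ E
num + F % F @ E
num + P % F @ E
num + id % F @ E
num + id % P @ E
num + id % num @ E
num + id % num @ T
num + id % num @ F
num + id % num @ P
num + id % num @ num

[E [T [T [T [F [P num]]] + [F [P id]]] % [F [P num]]] @ [E [T [F [P num]]]]]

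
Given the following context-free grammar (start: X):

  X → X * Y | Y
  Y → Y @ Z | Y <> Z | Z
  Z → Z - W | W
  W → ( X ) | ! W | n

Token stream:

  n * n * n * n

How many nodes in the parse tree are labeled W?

4

[X [X [X [X [Y [Z [W n]]]] * [Y [Z [W n]]]] * [Y [Z [W n]]]] * [Y [Z [W n]]]]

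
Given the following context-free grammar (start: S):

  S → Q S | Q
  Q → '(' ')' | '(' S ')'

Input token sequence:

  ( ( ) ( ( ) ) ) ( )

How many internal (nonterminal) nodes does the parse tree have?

10

[S [Q ( [S [Q ( )] [S [Q ( [S [Q ( )]] )]]] )] [S [Q ( )]]]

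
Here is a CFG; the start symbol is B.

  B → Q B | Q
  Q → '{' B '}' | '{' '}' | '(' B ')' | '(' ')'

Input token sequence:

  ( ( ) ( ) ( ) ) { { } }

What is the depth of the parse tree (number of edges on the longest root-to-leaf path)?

[B [Q ( [B [Q ( )] [B [Q ( )] [B [Q ( )]]]] )] [B [Q { [B [Q { }]] }]]]

6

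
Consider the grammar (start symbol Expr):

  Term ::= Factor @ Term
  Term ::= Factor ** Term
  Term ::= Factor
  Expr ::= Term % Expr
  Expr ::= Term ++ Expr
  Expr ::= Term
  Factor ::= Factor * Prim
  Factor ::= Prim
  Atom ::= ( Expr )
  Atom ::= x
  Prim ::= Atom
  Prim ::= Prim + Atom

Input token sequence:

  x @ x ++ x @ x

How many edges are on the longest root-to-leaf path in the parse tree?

7

[Expr [Term [Factor [Prim [Atom x]]] @ [Term [Factor [Prim [Atom x]]]]] ++ [Expr [Term [Factor [Prim [Atom x]]] @ [Term [Factor [Prim [Atom x]]]]]]]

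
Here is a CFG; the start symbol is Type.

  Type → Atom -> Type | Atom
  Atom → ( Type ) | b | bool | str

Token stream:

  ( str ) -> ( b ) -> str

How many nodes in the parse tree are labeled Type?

5

[Type [Atom ( [Type [Atom str]] )] -> [Type [Atom ( [Type [Atom b]] )] -> [Type [Atom str]]]]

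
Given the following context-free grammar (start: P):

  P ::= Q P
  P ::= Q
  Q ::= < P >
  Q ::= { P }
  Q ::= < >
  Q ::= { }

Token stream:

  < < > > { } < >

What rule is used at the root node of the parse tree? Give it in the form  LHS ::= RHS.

P ::= Q P

[P [Q < [P [Q < >]] >] [P [Q { }] [P [Q < >]]]]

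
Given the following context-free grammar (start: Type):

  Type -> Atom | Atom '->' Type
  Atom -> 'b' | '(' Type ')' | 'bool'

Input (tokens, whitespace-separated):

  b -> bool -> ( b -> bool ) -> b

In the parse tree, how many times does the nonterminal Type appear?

6

[Type [Atom b] -> [Type [Atom bool] -> [Type [Atom ( [Type [Atom b] -> [Type [Atom bool]]] )] -> [Type [Atom b]]]]]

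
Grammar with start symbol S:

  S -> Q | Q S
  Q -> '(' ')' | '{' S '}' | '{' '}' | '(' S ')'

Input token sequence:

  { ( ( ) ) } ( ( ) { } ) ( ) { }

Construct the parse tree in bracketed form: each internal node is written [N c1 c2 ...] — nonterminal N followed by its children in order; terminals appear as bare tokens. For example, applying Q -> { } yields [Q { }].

[S [Q { [S [Q ( [S [Q ( )]] )]] }] [S [Q ( [S [Q ( )] [S [Q { }]]] )] [S [Q ( )] [S [Q { }]]]]]

S
Q S
{ S } S
{ Q } S
{ ( S ) } S
{ ( Q ) } S
{ ( ( ) ) } S
{ ( ( ) ) } Q S
{ ( ( ) ) } ( S ) S
{ ( ( ) ) } ( Q S ) S
{ ( ( ) ) } ( ( ) S ) S
{ ( ( ) ) } ( ( ) Q ) S
{ ( ( ) ) } ( ( ) { } ) S
{ ( ( ) ) } ( ( ) { } ) Q S
{ ( ( ) ) } ( ( ) { } ) ( ) S
{ ( ( ) ) } ( ( ) { } ) ( ) Q
{ ( ( ) ) } ( ( ) { } ) ( ) { }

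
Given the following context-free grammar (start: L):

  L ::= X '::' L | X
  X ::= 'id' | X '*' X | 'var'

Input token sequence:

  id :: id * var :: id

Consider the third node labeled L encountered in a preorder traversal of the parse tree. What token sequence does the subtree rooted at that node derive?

[L [X id] :: [L [X [X id] * [X var]] :: [L [X id]]]]

id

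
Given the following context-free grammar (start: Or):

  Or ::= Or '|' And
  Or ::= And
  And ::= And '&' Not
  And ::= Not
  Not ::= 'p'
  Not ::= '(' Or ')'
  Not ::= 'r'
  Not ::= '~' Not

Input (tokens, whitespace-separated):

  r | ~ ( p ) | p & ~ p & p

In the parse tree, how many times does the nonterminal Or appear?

4

[Or [Or [Or [And [Not r]]] | [And [Not ~ [Not ( [Or [And [Not p]]] )]]]] | [And [And [And [Not p]] & [Not ~ [Not p]]] & [Not p]]]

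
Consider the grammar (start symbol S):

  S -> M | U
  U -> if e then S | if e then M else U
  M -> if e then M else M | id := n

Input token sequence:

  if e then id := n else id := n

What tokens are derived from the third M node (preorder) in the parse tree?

[S [M if e then [M id := n] else [M id := n]]]

id := n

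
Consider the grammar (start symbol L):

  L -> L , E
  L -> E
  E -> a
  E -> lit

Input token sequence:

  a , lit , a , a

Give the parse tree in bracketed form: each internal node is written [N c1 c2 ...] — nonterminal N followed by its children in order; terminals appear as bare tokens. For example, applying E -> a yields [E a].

[L [L [L [L [E a]] , [E lit]] , [E a]] , [E a]]

L
L , E
L , E , E
L , E , E , E
E , E , E , E
a , E , E , E
a , lit , E , E
a , lit , a , E
a , lit , a , a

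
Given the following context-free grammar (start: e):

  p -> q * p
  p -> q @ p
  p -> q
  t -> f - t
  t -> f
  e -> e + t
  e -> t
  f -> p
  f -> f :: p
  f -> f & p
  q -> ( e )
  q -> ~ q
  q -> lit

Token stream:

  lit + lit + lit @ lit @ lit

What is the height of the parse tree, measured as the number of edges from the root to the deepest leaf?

7

[e [e [e [t [f [p [q lit]]]]] + [t [f [p [q lit]]]]] + [t [f [p [q lit] @ [p [q lit] @ [p [q lit]]]]]]]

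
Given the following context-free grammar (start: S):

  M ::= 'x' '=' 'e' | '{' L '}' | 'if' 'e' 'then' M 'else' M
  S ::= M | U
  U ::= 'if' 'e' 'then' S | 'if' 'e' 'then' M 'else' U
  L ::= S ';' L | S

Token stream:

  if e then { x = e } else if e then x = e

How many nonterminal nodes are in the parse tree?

9

[S [U if e then [M { [L [S [M x = e]]] }] else [U if e then [S [M x = e]]]]]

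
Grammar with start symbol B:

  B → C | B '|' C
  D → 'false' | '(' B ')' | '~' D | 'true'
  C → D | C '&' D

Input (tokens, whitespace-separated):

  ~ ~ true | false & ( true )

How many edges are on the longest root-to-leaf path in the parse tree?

6

[B [B [C [D ~ [D ~ [D true]]]]] | [C [C [D false]] & [D ( [B [C [D true]]] )]]]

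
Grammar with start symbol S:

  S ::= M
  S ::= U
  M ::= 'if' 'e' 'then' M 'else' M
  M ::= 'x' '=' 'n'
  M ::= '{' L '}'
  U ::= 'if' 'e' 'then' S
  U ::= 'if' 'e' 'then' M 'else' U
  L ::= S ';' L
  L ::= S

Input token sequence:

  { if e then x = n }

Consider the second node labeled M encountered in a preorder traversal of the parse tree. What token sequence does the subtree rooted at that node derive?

x = n

[S [M { [L [S [U if e then [S [M x = n]]]]] }]]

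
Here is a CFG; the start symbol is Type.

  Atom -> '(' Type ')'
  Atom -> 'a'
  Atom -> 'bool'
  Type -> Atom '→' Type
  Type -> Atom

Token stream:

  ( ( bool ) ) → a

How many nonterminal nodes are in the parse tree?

8

[Type [Atom ( [Type [Atom ( [Type [Atom bool]] )]] )] → [Type [Atom a]]]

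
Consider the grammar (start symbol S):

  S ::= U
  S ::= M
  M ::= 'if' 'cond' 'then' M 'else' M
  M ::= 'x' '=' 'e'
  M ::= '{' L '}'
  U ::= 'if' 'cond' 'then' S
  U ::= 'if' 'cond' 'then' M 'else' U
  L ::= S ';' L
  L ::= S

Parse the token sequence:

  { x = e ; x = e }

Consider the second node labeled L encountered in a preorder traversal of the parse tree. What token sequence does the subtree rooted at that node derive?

x = e

[S [M { [L [S [M x = e]] ; [L [S [M x = e]]]] }]]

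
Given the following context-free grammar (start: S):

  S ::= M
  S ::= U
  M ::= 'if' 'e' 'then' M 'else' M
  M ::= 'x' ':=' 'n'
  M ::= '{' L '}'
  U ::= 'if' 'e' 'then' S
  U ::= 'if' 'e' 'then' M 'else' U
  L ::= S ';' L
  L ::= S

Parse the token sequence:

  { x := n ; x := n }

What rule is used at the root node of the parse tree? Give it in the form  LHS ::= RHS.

S ::= M

[S [M { [L [S [M x := n]] ; [L [S [M x := n]]]] }]]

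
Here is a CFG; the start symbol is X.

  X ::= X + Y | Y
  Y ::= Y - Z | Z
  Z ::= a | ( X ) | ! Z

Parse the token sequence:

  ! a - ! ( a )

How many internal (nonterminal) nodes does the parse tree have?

10

[X [Y [Y [Z ! [Z a]]] - [Z ! [Z ( [X [Y [Z a]]] )]]]]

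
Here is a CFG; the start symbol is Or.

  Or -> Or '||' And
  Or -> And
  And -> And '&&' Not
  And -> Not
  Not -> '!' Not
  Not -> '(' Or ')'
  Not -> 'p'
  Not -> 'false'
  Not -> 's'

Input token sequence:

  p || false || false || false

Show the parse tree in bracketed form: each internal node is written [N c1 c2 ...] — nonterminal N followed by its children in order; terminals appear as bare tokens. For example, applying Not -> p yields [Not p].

Or
Or || And
Or || And || And
Or || And || And || And
And || And || And || And
Not || And || And || And
p || And || And || And
p || Not || And || And
p || false || And || And
p || false || Not || And
p || false || false || And
p || false || false || Not
p || false || false || false

[Or [Or [Or [Or [And [Not p]]] || [And [Not false]]] || [And [Not false]]] || [And [Not false]]]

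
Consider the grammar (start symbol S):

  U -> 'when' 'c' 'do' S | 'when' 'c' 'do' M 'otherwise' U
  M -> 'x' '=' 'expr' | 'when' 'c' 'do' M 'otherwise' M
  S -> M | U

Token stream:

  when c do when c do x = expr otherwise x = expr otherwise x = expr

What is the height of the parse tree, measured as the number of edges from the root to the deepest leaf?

[S [M when c do [M when c do [M x = expr] otherwise [M x = expr]] otherwise [M x = expr]]]

4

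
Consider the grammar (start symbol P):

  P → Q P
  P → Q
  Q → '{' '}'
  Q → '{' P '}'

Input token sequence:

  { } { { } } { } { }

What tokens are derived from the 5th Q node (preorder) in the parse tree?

[P [Q { }] [P [Q { [P [Q { }]] }] [P [Q { }] [P [Q { }]]]]]

{ }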